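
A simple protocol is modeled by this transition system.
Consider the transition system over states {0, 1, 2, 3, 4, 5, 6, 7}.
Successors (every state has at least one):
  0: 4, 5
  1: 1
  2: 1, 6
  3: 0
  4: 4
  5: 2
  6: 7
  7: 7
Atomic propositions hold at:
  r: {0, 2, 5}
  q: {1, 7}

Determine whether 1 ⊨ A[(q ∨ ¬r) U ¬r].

Sat(¬r) = {1, 3, 4, 6, 7}
Sat(q ∨ ¬r) = {1, 3, 4, 6, 7}
A[(q ∨ ¬r) U ¬r]: least fixpoint, start Z0 = Sat(¬r) = {1, 3, 4, 6, 7}, add states in Sat(q ∨ ¬r) with every successor in Z. Already a fixed point.
Sat(A[(q ∨ ¬r) U ¬r]) = {1, 3, 4, 6, 7}
1 ∈ Sat(A[(q ∨ ¬r) U ¬r]) = {1, 3, 4, 6, 7}, so the formula holds at 1.

Yes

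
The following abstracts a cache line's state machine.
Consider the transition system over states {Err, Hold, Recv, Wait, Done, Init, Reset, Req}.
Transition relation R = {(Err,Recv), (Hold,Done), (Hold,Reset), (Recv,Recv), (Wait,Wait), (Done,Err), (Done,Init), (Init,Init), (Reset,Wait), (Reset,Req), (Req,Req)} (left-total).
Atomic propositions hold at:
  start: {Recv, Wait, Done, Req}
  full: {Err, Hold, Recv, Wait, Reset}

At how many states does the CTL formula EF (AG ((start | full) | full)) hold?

Sat(start | full) = {Err, Hold, Recv, Wait, Done, Reset, Req}
Sat((start | full) | full) = {Err, Hold, Recv, Wait, Done, Reset, Req}
AG ((start | full) | full): greatest fixpoint, start Z0 = {Err, Hold, Recv, Wait, Done, Reset, Req}, keep only states in Sat with every successor in Z. Z1 = {Err, Hold, Recv, Wait, Reset, Req}; Z2 = {Err, Recv, Wait, Reset, Req}; fixed.
Sat(AG ((start | full) | full)) = {Err, Recv, Wait, Reset, Req}
EF (AG ((start | full) | full)): least fixpoint, start Z0 = {Err, Recv, Wait, Reset, Req}, add states with some successor in Z. Z1 = {Err, Hold, Recv, Wait, Done, Reset, Req}; fixed.
Sat(EF (AG ((start | full) | full))) = {Err, Hold, Recv, Wait, Done, Reset, Req}
|Sat(EF (AG ((start | full) | full)))| = |{Err, Hold, Recv, Wait, Done, Reset, Req}| = 7.

7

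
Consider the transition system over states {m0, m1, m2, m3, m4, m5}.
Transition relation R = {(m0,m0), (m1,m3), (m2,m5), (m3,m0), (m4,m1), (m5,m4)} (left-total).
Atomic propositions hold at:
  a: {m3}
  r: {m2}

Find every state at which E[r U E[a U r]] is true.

{m2}

E[a U r]: least fixpoint, start Z0 = Sat(r) = {m2}, add states in Sat(a) with some successor in Z. Already a fixed point.
Sat(E[a U r]) = {m2}
E[r U E[a U r]]: least fixpoint, start Z0 = Sat(E[a U r]) = {m2}, add states in Sat(r) with some successor in Z. Already a fixed point.
Sat(E[r U E[a U r]]) = {m2}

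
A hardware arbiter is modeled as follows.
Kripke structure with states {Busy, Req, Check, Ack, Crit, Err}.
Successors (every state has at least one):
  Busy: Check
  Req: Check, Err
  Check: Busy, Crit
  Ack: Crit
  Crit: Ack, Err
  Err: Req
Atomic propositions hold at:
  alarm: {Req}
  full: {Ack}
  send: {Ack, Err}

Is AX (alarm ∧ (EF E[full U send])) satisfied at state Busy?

E[full U send]: least fixpoint, start Z0 = Sat(send) = {Ack, Err}, add states in Sat(full) with some successor in Z. Already a fixed point.
Sat(E[full U send]) = {Ack, Err}
EF E[full U send]: least fixpoint, start Z0 = {Ack, Err}, add states with some successor in Z. Z1 = {Req, Ack, Crit, Err}; Z2 = {Req, Check, Ack, Crit, Err}; Z3 = {Busy, Req, Check, Ack, Crit, Err}; fixed.
Sat(EF E[full U send]) = {Busy, Req, Check, Ack, Crit, Err}
Sat(alarm ∧ (EF E[full U send])) = {Req}
Sat(AX (alarm ∧ (EF E[full U send]))) = {s : every successor in {Req}} = {Err}
Busy ∉ Sat(AX (alarm ∧ (EF E[full U send]))) = {Err}, so the formula does not hold at Busy.

No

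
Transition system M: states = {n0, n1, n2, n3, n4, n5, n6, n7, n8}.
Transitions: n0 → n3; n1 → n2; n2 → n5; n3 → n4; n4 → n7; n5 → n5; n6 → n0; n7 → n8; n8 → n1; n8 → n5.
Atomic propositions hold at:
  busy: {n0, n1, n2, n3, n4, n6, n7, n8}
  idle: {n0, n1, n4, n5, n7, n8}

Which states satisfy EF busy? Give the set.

{n0, n1, n2, n3, n4, n6, n7, n8}

EF busy: least fixpoint, start Z0 = {n0, n1, n2, n3, n4, n6, n7, n8}, add states with some successor in Z. Already a fixed point.
Sat(EF busy) = {n0, n1, n2, n3, n4, n6, n7, n8}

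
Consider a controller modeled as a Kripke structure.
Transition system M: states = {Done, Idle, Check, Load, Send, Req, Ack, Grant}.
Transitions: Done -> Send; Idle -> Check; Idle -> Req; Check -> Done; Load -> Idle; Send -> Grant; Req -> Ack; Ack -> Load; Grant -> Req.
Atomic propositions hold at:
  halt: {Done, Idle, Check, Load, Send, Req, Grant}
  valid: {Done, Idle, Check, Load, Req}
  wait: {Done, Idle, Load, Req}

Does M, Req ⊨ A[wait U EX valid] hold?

Sat(EX valid) = {s : some successor in {Done, Idle, Check, Load, Req}} = {Idle, Check, Load, Ack, Grant}
A[wait U EX valid]: least fixpoint, start Z0 = Sat(EX valid) = {Idle, Check, Load, Ack, Grant}, add states in Sat(wait) with every successor in Z. Z1 = {Idle, Check, Load, Req, Ack, Grant}; fixed.
Sat(A[wait U EX valid]) = {Idle, Check, Load, Req, Ack, Grant}
Req ∈ Sat(A[wait U EX valid]) = {Idle, Check, Load, Req, Ack, Grant}, so the formula holds at Req.

Yes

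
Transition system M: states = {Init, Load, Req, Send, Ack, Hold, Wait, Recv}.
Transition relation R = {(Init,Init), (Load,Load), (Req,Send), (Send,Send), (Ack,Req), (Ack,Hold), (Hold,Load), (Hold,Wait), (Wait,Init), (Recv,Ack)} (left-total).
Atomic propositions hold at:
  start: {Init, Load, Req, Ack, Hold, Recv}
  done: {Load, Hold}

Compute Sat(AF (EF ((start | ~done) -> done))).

{Load, Ack, Hold, Recv}

Sat(~done) = {Init, Req, Send, Ack, Wait, Recv}
Sat(start | ~done) = {Init, Load, Req, Send, Ack, Hold, Wait, Recv}
Sat((start | ~done) -> done) = {Load, Hold}
EF ((start | ~done) -> done): least fixpoint, start Z0 = {Load, Hold}, add states with some successor in Z. Z1 = {Load, Ack, Hold}; Z2 = {Load, Ack, Hold, Recv}; fixed.
Sat(EF ((start | ~done) -> done)) = {Load, Ack, Hold, Recv}
AF (EF ((start | ~done) -> done)): least fixpoint, start Z0 = {Load, Ack, Hold, Recv}, add states with every successor in Z. Already a fixed point.
Sat(AF (EF ((start | ~done) -> done))) = {Load, Ack, Hold, Recv}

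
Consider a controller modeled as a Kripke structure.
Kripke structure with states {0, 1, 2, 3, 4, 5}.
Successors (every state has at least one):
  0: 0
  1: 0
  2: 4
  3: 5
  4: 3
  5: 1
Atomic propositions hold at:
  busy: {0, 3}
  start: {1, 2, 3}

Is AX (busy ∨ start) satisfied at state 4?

Sat(busy ∨ start) = {0, 1, 2, 3}
Sat(AX (busy ∨ start)) = {s : every successor in {0, 1, 2, 3}} = {0, 1, 4, 5}
4 ∈ Sat(AX (busy ∨ start)) = {0, 1, 4, 5}, so the formula holds at 4.

Yes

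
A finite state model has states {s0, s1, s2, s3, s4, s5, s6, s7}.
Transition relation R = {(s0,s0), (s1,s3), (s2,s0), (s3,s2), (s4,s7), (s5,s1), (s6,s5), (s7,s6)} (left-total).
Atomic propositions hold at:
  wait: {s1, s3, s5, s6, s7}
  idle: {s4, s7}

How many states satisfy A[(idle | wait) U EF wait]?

6

Sat(idle | wait) = {s1, s3, s4, s5, s6, s7}
EF wait: least fixpoint, start Z0 = {s1, s3, s5, s6, s7}, add states with some successor in Z. Z1 = {s1, s3, s4, s5, s6, s7}; fixed.
Sat(EF wait) = {s1, s3, s4, s5, s6, s7}
A[(idle | wait) U EF wait]: least fixpoint, start Z0 = Sat(EF wait) = {s1, s3, s4, s5, s6, s7}, add states in Sat(idle | wait) with every successor in Z. Already a fixed point.
Sat(A[(idle | wait) U EF wait]) = {s1, s3, s4, s5, s6, s7}
|Sat(A[(idle | wait) U EF wait])| = |{s1, s3, s4, s5, s6, s7}| = 6.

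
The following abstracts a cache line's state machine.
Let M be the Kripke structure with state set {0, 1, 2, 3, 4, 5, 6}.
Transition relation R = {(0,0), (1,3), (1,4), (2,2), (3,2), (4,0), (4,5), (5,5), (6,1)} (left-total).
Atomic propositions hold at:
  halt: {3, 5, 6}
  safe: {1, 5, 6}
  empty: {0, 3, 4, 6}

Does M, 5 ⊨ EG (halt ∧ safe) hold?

Yes

Sat(halt ∧ safe) = {5, 6}
EG (halt ∧ safe): greatest fixpoint, start Z0 = {5, 6}, keep only states in Sat with some successor in Z. Z1 = {5}; fixed.
Sat(EG (halt ∧ safe)) = {5}
5 ∈ Sat(EG (halt ∧ safe)) = {5}, so the formula holds at 5.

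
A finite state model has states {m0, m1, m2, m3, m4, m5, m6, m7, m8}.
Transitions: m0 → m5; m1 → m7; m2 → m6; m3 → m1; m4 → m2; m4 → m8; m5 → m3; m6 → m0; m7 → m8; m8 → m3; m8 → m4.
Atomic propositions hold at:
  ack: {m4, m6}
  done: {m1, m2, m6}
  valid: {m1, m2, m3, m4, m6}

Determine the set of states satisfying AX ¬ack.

{m0, m1, m3, m4, m5, m6, m7}

Sat(¬ack) = {m0, m1, m2, m3, m5, m7, m8}
Sat(AX ¬ack) = {s : every successor in {m0, m1, m2, m3, m5, m7, m8}} = {m0, m1, m3, m4, m5, m6, m7}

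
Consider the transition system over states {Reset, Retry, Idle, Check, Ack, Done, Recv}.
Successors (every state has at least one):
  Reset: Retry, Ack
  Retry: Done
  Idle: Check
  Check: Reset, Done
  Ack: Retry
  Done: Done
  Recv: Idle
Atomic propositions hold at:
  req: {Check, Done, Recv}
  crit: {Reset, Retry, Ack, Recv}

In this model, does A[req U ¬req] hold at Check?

No

Sat(¬req) = {Reset, Retry, Idle, Ack}
A[req U ¬req]: least fixpoint, start Z0 = Sat(¬req) = {Reset, Retry, Idle, Ack}, add states in Sat(req) with every successor in Z. Z1 = {Reset, Retry, Idle, Ack, Recv}; fixed.
Sat(A[req U ¬req]) = {Reset, Retry, Idle, Ack, Recv}
Check ∉ Sat(A[req U ¬req]) = {Reset, Retry, Idle, Ack, Recv}, so the formula does not hold at Check.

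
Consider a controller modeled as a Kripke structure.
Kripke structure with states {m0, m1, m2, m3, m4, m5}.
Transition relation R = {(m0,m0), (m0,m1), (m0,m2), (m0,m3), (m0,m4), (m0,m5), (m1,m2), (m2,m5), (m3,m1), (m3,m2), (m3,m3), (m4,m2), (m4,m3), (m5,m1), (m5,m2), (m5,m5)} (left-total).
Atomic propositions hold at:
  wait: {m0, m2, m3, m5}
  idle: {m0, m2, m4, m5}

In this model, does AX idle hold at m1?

Sat(AX idle) = {s : every successor in {m0, m2, m4, m5}} = {m1, m2}
m1 ∈ Sat(AX idle) = {m1, m2}, so the formula holds at m1.

Yes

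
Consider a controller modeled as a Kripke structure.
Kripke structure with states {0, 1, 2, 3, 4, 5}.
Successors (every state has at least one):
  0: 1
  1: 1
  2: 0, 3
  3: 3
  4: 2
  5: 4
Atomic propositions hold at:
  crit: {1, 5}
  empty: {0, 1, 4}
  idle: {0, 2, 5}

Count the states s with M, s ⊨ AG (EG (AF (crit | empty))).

Sat(crit | empty) = {0, 1, 4, 5}
AF (crit | empty): least fixpoint, start Z0 = {0, 1, 4, 5}, add states with every successor in Z. Already a fixed point.
Sat(AF (crit | empty)) = {0, 1, 4, 5}
EG (AF (crit | empty)): greatest fixpoint, start Z0 = {0, 1, 4, 5}, keep only states in Sat with some successor in Z. Z1 = {0, 1, 5}; Z2 = {0, 1}; fixed.
Sat(EG (AF (crit | empty))) = {0, 1}
AG (EG (AF (crit | empty))): greatest fixpoint, start Z0 = {0, 1}, keep only states in Sat with every successor in Z. Already a fixed point.
Sat(AG (EG (AF (crit | empty)))) = {0, 1}
|Sat(AG (EG (AF (crit | empty))))| = |{0, 1}| = 2.

2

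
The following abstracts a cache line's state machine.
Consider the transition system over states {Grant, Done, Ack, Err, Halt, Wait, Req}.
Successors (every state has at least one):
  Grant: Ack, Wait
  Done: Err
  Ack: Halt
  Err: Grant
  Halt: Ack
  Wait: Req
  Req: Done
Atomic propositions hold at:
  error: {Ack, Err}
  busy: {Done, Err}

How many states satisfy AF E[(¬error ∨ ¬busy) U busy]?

5

Sat(¬error) = {Grant, Done, Halt, Wait, Req}
Sat(¬busy) = {Grant, Ack, Halt, Wait, Req}
Sat(¬error ∨ ¬busy) = {Grant, Done, Ack, Halt, Wait, Req}
E[(¬error ∨ ¬busy) U busy]: least fixpoint, start Z0 = Sat(busy) = {Done, Err}, add states in Sat(¬error ∨ ¬busy) with some successor in Z. Z1 = {Done, Err, Req}; Z2 = {Done, Err, Wait, Req}; Z3 = {Grant, Done, Err, Wait, Req}; fixed.
Sat(E[(¬error ∨ ¬busy) U busy]) = {Grant, Done, Err, Wait, Req}
AF E[(¬error ∨ ¬busy) U busy]: least fixpoint, start Z0 = {Grant, Done, Err, Wait, Req}, add states with every successor in Z. Already a fixed point.
Sat(AF E[(¬error ∨ ¬busy) U busy]) = {Grant, Done, Err, Wait, Req}
|Sat(AF E[(¬error ∨ ¬busy) U busy])| = |{Grant, Done, Err, Wait, Req}| = 5.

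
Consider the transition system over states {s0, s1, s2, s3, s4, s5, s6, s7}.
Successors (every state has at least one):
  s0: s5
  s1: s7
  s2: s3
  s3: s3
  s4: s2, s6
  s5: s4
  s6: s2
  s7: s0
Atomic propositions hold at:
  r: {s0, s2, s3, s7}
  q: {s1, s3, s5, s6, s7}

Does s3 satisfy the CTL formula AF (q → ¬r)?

No

Sat(¬r) = {s1, s4, s5, s6}
Sat(q → ¬r) = {s0, s1, s2, s4, s5, s6}
AF (q → ¬r): least fixpoint, start Z0 = {s0, s1, s2, s4, s5, s6}, add states with every successor in Z. Z1 = {s0, s1, s2, s4, s5, s6, s7}; fixed.
Sat(AF (q → ¬r)) = {s0, s1, s2, s4, s5, s6, s7}
s3 ∉ Sat(AF (q → ¬r)) = {s0, s1, s2, s4, s5, s6, s7}, so the formula does not hold at s3.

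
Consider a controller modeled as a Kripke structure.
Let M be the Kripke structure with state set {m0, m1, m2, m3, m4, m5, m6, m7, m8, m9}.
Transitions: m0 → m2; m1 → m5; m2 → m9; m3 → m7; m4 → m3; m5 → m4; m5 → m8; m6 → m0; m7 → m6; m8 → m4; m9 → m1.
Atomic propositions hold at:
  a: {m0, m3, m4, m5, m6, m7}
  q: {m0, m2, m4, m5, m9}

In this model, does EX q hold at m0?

Sat(EX q) = {s : some successor in {m0, m2, m4, m5, m9}} = {m0, m1, m2, m5, m6, m8}
m0 ∈ Sat(EX q) = {m0, m1, m2, m5, m6, m8}, so the formula holds at m0.

Yes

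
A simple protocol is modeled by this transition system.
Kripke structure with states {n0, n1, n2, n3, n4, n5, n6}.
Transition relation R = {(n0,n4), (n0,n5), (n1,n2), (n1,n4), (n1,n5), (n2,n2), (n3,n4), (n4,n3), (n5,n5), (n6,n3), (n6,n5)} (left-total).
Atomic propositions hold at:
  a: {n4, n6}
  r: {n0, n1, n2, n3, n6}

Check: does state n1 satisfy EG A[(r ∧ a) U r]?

Sat(r ∧ a) = {n6}
A[(r ∧ a) U r]: least fixpoint, start Z0 = Sat(r) = {n0, n1, n2, n3, n6}, add states in Sat(r ∧ a) with every successor in Z. Already a fixed point.
Sat(A[(r ∧ a) U r]) = {n0, n1, n2, n3, n6}
EG A[(r ∧ a) U r]: greatest fixpoint, start Z0 = {n0, n1, n2, n3, n6}, keep only states in Sat with some successor in Z. Z1 = {n1, n2, n6}; Z2 = {n1, n2}; fixed.
Sat(EG A[(r ∧ a) U r]) = {n1, n2}
n1 ∈ Sat(EG A[(r ∧ a) U r]) = {n1, n2}, so the formula holds at n1.

Yes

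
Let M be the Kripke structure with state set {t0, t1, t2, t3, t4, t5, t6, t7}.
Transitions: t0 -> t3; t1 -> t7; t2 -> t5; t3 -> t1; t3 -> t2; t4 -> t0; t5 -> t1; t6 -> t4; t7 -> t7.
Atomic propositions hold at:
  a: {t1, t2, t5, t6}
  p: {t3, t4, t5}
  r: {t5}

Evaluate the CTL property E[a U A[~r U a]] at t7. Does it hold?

Sat(~r) = {t0, t1, t2, t3, t4, t6, t7}
A[~r U a]: least fixpoint, start Z0 = Sat(a) = {t1, t2, t5, t6}, add states in Sat(~r) with every successor in Z. Z1 = {t1, t2, t3, t5, t6}; Z2 = {t0, t1, t2, t3, t5, t6}; Z3 = {t0, t1, t2, t3, t4, t5, t6}; fixed.
Sat(A[~r U a]) = {t0, t1, t2, t3, t4, t5, t6}
E[a U A[~r U a]]: least fixpoint, start Z0 = Sat(A[~r U a]) = {t0, t1, t2, t3, t4, t5, t6}, add states in Sat(a) with some successor in Z. Already a fixed point.
Sat(E[a U A[~r U a]]) = {t0, t1, t2, t3, t4, t5, t6}
t7 ∉ Sat(E[a U A[~r U a]]) = {t0, t1, t2, t3, t4, t5, t6}, so the formula does not hold at t7.

No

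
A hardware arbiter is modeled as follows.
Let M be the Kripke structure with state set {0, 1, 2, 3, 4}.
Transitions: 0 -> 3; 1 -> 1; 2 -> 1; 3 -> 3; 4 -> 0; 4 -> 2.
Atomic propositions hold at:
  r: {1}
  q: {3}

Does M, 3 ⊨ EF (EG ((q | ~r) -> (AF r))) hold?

Sat(~r) = {0, 2, 3, 4}
Sat(q | ~r) = {0, 2, 3, 4}
AF r: least fixpoint, start Z0 = {1}, add states with every successor in Z. Z1 = {1, 2}; fixed.
Sat(AF r) = {1, 2}
Sat((q | ~r) -> (AF r)) = {1, 2}
EG ((q | ~r) -> (AF r)): greatest fixpoint, start Z0 = {1, 2}, keep only states in Sat with some successor in Z. Already a fixed point.
Sat(EG ((q | ~r) -> (AF r))) = {1, 2}
EF (EG ((q | ~r) -> (AF r))): least fixpoint, start Z0 = {1, 2}, add states with some successor in Z. Z1 = {1, 2, 4}; fixed.
Sat(EF (EG ((q | ~r) -> (AF r)))) = {1, 2, 4}
3 ∉ Sat(EF (EG ((q | ~r) -> (AF r)))) = {1, 2, 4}, so the formula does not hold at 3.

No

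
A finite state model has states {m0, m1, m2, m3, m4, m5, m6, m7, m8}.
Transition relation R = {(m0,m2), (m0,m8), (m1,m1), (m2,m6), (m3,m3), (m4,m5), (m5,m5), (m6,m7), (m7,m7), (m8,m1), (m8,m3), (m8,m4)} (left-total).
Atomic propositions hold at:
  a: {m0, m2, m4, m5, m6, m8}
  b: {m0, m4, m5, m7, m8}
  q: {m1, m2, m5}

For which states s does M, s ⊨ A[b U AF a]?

{m0, m2, m4, m5, m6, m8}

AF a: least fixpoint, start Z0 = {m0, m2, m4, m5, m6, m8}, add states with every successor in Z. Already a fixed point.
Sat(AF a) = {m0, m2, m4, m5, m6, m8}
A[b U AF a]: least fixpoint, start Z0 = Sat(AF a) = {m0, m2, m4, m5, m6, m8}, add states in Sat(b) with every successor in Z. Already a fixed point.
Sat(A[b U AF a]) = {m0, m2, m4, m5, m6, m8}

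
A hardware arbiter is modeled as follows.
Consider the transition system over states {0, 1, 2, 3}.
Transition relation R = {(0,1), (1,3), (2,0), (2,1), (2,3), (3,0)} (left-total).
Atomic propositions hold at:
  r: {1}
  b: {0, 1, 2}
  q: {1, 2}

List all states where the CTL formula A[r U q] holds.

{1, 2}

A[r U q]: least fixpoint, start Z0 = Sat(q) = {1, 2}, add states in Sat(r) with every successor in Z. Already a fixed point.
Sat(A[r U q]) = {1, 2}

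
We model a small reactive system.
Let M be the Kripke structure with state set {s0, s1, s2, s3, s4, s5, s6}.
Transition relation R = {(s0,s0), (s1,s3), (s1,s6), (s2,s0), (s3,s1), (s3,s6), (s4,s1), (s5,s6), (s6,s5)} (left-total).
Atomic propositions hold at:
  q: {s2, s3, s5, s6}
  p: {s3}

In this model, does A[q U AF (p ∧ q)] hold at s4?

Sat(p ∧ q) = {s3}
AF (p ∧ q): least fixpoint, start Z0 = {s3}, add states with every successor in Z. Already a fixed point.
Sat(AF (p ∧ q)) = {s3}
A[q U AF (p ∧ q)]: least fixpoint, start Z0 = Sat(AF (p ∧ q)) = {s3}, add states in Sat(q) with every successor in Z. Already a fixed point.
Sat(A[q U AF (p ∧ q)]) = {s3}
s4 ∉ Sat(A[q U AF (p ∧ q)]) = {s3}, so the formula does not hold at s4.

No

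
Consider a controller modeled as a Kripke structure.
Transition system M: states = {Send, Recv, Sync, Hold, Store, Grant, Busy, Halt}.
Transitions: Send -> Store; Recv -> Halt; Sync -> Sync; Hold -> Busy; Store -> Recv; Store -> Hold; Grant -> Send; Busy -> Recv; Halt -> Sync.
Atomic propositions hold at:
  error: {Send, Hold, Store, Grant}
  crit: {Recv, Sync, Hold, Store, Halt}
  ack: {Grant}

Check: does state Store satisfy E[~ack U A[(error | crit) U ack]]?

Sat(~ack) = {Send, Recv, Sync, Hold, Store, Busy, Halt}
Sat(error | crit) = {Send, Recv, Sync, Hold, Store, Grant, Halt}
A[(error | crit) U ack]: least fixpoint, start Z0 = Sat(ack) = {Grant}, add states in Sat(error | crit) with every successor in Z. Already a fixed point.
Sat(A[(error | crit) U ack]) = {Grant}
E[~ack U A[(error | crit) U ack]]: least fixpoint, start Z0 = Sat(A[(error | crit) U ack]) = {Grant}, add states in Sat(~ack) with some successor in Z. Already a fixed point.
Sat(E[~ack U A[(error | crit) U ack]]) = {Grant}
Store ∉ Sat(E[~ack U A[(error | crit) U ack]]) = {Grant}, so the formula does not hold at Store.

No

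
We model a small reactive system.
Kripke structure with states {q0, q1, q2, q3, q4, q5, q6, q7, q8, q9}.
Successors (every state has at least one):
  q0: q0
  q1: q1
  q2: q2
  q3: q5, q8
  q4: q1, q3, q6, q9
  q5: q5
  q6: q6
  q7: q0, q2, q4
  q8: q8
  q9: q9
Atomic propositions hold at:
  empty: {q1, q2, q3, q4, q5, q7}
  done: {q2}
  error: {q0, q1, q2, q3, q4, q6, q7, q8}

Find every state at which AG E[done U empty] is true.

{q1, q2, q5}

E[done U empty]: least fixpoint, start Z0 = Sat(empty) = {q1, q2, q3, q4, q5, q7}, add states in Sat(done) with some successor in Z. Already a fixed point.
Sat(E[done U empty]) = {q1, q2, q3, q4, q5, q7}
AG E[done U empty]: greatest fixpoint, start Z0 = {q1, q2, q3, q4, q5, q7}, keep only states in Sat with every successor in Z. Z1 = {q1, q2, q5}; fixed.
Sat(AG E[done U empty]) = {q1, q2, q5}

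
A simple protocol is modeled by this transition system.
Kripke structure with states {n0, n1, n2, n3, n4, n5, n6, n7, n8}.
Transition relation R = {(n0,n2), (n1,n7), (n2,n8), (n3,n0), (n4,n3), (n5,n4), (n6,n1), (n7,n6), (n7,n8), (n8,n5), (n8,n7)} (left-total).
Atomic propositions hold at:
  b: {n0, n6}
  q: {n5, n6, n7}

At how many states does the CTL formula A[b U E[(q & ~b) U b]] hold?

Sat(~b) = {n1, n2, n3, n4, n5, n7, n8}
Sat(q & ~b) = {n5, n7}
E[(q & ~b) U b]: least fixpoint, start Z0 = Sat(b) = {n0, n6}, add states in Sat(q & ~b) with some successor in Z. Z1 = {n0, n6, n7}; fixed.
Sat(E[(q & ~b) U b]) = {n0, n6, n7}
A[b U E[(q & ~b) U b]]: least fixpoint, start Z0 = Sat(E[(q & ~b) U b]) = {n0, n6, n7}, add states in Sat(b) with every successor in Z. Already a fixed point.
Sat(A[b U E[(q & ~b) U b]]) = {n0, n6, n7}
|Sat(A[b U E[(q & ~b) U b]])| = |{n0, n6, n7}| = 3.

3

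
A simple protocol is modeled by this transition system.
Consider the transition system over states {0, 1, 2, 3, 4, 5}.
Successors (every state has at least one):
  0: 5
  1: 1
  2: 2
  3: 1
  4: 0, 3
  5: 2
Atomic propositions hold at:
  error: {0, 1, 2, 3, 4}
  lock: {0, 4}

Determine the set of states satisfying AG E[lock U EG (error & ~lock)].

{1, 2, 3}

Sat(~lock) = {1, 2, 3, 5}
Sat(error & ~lock) = {1, 2, 3}
EG (error & ~lock): greatest fixpoint, start Z0 = {1, 2, 3}, keep only states in Sat with some successor in Z. Already a fixed point.
Sat(EG (error & ~lock)) = {1, 2, 3}
E[lock U EG (error & ~lock)]: least fixpoint, start Z0 = Sat(EG (error & ~lock)) = {1, 2, 3}, add states in Sat(lock) with some successor in Z. Z1 = {1, 2, 3, 4}; fixed.
Sat(E[lock U EG (error & ~lock)]) = {1, 2, 3, 4}
AG E[lock U EG (error & ~lock)]: greatest fixpoint, start Z0 = {1, 2, 3, 4}, keep only states in Sat with every successor in Z. Z1 = {1, 2, 3}; fixed.
Sat(AG E[lock U EG (error & ~lock)]) = {1, 2, 3}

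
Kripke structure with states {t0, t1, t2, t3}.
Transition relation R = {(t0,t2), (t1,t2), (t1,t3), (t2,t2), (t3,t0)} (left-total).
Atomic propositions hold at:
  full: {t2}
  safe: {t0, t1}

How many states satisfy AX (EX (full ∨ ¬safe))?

3

Sat(¬safe) = {t2, t3}
Sat(full ∨ ¬safe) = {t2, t3}
Sat(EX (full ∨ ¬safe)) = {s : some successor in {t2, t3}} = {t0, t1, t2}
Sat(AX (EX (full ∨ ¬safe))) = {s : every successor in {t0, t1, t2}} = {t0, t2, t3}
|Sat(AX (EX (full ∨ ¬safe)))| = |{t0, t2, t3}| = 3.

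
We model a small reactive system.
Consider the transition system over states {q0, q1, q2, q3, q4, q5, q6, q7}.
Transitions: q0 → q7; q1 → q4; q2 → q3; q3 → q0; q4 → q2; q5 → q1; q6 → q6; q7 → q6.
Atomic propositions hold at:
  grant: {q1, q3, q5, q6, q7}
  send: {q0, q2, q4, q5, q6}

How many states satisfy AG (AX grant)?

Sat(AX grant) = {s : every successor in {q1, q3, q5, q6, q7}} = {q0, q2, q5, q6, q7}
AG (AX grant): greatest fixpoint, start Z0 = {q0, q2, q5, q6, q7}, keep only states in Sat with every successor in Z. Z1 = {q0, q6, q7}; fixed.
Sat(AG (AX grant)) = {q0, q6, q7}
|Sat(AG (AX grant))| = |{q0, q6, q7}| = 3.

3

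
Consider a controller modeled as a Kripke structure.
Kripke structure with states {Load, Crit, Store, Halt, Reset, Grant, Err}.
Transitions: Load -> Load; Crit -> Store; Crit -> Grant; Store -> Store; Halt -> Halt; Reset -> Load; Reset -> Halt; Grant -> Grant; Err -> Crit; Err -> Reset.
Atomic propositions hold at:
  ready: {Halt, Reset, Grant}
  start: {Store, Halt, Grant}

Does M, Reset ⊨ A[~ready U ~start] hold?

Yes

Sat(~ready) = {Load, Crit, Store, Err}
Sat(~start) = {Load, Crit, Reset, Err}
A[~ready U ~start]: least fixpoint, start Z0 = Sat(~start) = {Load, Crit, Reset, Err}, add states in Sat(~ready) with every successor in Z. Already a fixed point.
Sat(A[~ready U ~start]) = {Load, Crit, Reset, Err}
Reset ∈ Sat(A[~ready U ~start]) = {Load, Crit, Reset, Err}, so the formula holds at Reset.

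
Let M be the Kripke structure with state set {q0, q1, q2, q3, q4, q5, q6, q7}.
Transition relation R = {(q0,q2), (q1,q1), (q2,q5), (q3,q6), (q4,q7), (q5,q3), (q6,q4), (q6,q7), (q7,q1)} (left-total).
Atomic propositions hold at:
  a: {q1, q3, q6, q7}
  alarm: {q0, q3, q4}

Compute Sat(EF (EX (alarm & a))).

{q0, q2, q5}

Sat(alarm & a) = {q3}
Sat(EX (alarm & a)) = {s : some successor in {q3}} = {q5}
EF (EX (alarm & a)): least fixpoint, start Z0 = {q5}, add states with some successor in Z. Z1 = {q2, q5}; Z2 = {q0, q2, q5}; fixed.
Sat(EF (EX (alarm & a))) = {q0, q2, q5}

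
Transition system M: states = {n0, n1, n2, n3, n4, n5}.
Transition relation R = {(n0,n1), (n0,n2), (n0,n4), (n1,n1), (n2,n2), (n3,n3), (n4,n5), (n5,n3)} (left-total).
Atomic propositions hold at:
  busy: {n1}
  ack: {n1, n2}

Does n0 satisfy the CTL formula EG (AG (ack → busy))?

No

Sat(ack → busy) = {n0, n1, n3, n4, n5}
AG (ack → busy): greatest fixpoint, start Z0 = {n0, n1, n3, n4, n5}, keep only states in Sat with every successor in Z. Z1 = {n1, n3, n4, n5}; fixed.
Sat(AG (ack → busy)) = {n1, n3, n4, n5}
EG (AG (ack → busy)): greatest fixpoint, start Z0 = {n1, n3, n4, n5}, keep only states in Sat with some successor in Z. Already a fixed point.
Sat(EG (AG (ack → busy))) = {n1, n3, n4, n5}
n0 ∉ Sat(EG (AG (ack → busy))) = {n1, n3, n4, n5}, so the formula does not hold at n0.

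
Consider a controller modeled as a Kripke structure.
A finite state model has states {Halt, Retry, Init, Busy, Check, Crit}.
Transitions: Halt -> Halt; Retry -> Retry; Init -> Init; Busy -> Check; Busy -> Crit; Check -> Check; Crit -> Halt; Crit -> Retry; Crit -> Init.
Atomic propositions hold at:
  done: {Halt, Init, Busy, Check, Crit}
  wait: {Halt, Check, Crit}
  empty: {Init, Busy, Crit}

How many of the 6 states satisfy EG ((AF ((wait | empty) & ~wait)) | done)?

Sat(wait | empty) = {Halt, Init, Busy, Check, Crit}
Sat(~wait) = {Retry, Init, Busy}
Sat((wait | empty) & ~wait) = {Init, Busy}
AF ((wait | empty) & ~wait): least fixpoint, start Z0 = {Init, Busy}, add states with every successor in Z. Already a fixed point.
Sat(AF ((wait | empty) & ~wait)) = {Init, Busy}
Sat((AF ((wait | empty) & ~wait)) | done) = {Halt, Init, Busy, Check, Crit}
EG ((AF ((wait | empty) & ~wait)) | done): greatest fixpoint, start Z0 = {Halt, Init, Busy, Check, Crit}, keep only states in Sat with some successor in Z. Already a fixed point.
Sat(EG ((AF ((wait | empty) & ~wait)) | done)) = {Halt, Init, Busy, Check, Crit}
|Sat(EG ((AF ((wait | empty) & ~wait)) | done))| = |{Halt, Init, Busy, Check, Crit}| = 5.

5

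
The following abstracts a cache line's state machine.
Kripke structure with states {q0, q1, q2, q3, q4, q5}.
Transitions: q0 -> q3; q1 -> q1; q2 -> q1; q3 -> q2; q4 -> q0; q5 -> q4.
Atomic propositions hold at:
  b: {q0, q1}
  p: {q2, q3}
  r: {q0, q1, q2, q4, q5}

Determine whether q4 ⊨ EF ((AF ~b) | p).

Yes

Sat(~b) = {q2, q3, q4, q5}
AF ~b: least fixpoint, start Z0 = {q2, q3, q4, q5}, add states with every successor in Z. Z1 = {q0, q2, q3, q4, q5}; fixed.
Sat(AF ~b) = {q0, q2, q3, q4, q5}
Sat((AF ~b) | p) = {q0, q2, q3, q4, q5}
EF ((AF ~b) | p): least fixpoint, start Z0 = {q0, q2, q3, q4, q5}, add states with some successor in Z. Already a fixed point.
Sat(EF ((AF ~b) | p)) = {q0, q2, q3, q4, q5}
q4 ∈ Sat(EF ((AF ~b) | p)) = {q0, q2, q3, q4, q5}, so the formula holds at q4.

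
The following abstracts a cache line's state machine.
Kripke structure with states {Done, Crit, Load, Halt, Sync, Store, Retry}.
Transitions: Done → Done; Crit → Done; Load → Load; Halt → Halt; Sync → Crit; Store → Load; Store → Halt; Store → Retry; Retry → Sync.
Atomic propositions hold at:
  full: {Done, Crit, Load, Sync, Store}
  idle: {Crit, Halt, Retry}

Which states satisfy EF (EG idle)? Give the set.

EG idle: greatest fixpoint, start Z0 = {Crit, Halt, Retry}, keep only states in Sat with some successor in Z. Z1 = {Halt}; fixed.
Sat(EG idle) = {Halt}
EF (EG idle): least fixpoint, start Z0 = {Halt}, add states with some successor in Z. Z1 = {Halt, Store}; fixed.
Sat(EF (EG idle)) = {Halt, Store}

{Halt, Store}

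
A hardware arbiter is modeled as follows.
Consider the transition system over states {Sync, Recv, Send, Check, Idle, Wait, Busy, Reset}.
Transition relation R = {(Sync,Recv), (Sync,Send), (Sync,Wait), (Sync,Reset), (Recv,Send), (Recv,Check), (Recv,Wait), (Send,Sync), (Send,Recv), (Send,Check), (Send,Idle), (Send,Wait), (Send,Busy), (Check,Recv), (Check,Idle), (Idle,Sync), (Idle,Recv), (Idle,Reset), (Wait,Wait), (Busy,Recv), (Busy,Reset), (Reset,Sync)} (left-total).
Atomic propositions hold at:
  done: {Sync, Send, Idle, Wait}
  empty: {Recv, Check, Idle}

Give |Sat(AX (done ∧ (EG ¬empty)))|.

Sat(¬empty) = {Sync, Send, Wait, Busy, Reset}
EG ¬empty: greatest fixpoint, start Z0 = {Sync, Send, Wait, Busy, Reset}, keep only states in Sat with some successor in Z. Already a fixed point.
Sat(EG ¬empty) = {Sync, Send, Wait, Busy, Reset}
Sat(done ∧ (EG ¬empty)) = {Sync, Send, Wait}
Sat(AX (done ∧ (EG ¬empty))) = {s : every successor in {Sync, Send, Wait}} = {Wait, Reset}
|Sat(AX (done ∧ (EG ¬empty)))| = |{Wait, Reset}| = 2.

2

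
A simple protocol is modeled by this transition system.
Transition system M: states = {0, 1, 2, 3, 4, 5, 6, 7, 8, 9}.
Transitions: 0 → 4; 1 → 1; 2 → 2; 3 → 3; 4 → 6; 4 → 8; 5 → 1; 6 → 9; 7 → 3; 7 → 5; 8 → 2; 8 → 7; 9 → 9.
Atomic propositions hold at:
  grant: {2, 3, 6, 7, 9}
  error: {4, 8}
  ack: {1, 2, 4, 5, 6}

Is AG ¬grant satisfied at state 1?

Yes

Sat(¬grant) = {0, 1, 4, 5, 8}
AG ¬grant: greatest fixpoint, start Z0 = {0, 1, 4, 5, 8}, keep only states in Sat with every successor in Z. Z1 = {0, 1, 5}; Z2 = {1, 5}; fixed.
Sat(AG ¬grant) = {1, 5}
1 ∈ Sat(AG ¬grant) = {1, 5}, so the formula holds at 1.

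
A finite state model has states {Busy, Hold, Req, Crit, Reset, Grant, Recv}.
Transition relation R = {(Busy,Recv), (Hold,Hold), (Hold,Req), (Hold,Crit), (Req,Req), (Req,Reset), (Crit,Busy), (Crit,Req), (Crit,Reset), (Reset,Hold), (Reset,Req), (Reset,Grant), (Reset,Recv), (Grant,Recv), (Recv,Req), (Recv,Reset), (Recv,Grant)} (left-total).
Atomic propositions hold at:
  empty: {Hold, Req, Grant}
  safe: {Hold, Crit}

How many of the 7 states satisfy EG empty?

EG empty: greatest fixpoint, start Z0 = {Hold, Req, Grant}, keep only states in Sat with some successor in Z. Z1 = {Hold, Req}; fixed.
Sat(EG empty) = {Hold, Req}
|Sat(EG empty)| = |{Hold, Req}| = 2.

2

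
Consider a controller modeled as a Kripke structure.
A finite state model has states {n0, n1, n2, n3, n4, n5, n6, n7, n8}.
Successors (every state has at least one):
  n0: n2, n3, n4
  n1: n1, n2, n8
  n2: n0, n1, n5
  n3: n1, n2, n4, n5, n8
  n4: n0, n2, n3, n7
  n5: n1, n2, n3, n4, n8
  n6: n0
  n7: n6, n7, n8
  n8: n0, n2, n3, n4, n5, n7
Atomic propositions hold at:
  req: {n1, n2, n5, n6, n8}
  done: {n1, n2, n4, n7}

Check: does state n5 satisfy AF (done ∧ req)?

No

Sat(done ∧ req) = {n1, n2}
AF (done ∧ req): least fixpoint, start Z0 = {n1, n2}, add states with every successor in Z. Already a fixed point.
Sat(AF (done ∧ req)) = {n1, n2}
n5 ∉ Sat(AF (done ∧ req)) = {n1, n2}, so the formula does not hold at n5.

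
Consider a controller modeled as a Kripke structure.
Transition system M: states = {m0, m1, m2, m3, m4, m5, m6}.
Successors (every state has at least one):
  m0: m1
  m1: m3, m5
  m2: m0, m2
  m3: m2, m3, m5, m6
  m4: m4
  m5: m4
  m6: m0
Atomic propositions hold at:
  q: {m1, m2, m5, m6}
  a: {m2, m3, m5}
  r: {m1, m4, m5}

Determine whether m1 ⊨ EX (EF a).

Yes

EF a: least fixpoint, start Z0 = {m2, m3, m5}, add states with some successor in Z. Z1 = {m1, m2, m3, m5}; Z2 = {m0, m1, m2, m3, m5}; Z3 = {m0, m1, m2, m3, m5, m6}; fixed.
Sat(EF a) = {m0, m1, m2, m3, m5, m6}
Sat(EX (EF a)) = {s : some successor in {m0, m1, m2, m3, m5, m6}} = {m0, m1, m2, m3, m6}
m1 ∈ Sat(EX (EF a)) = {m0, m1, m2, m3, m6}, so the formula holds at m1.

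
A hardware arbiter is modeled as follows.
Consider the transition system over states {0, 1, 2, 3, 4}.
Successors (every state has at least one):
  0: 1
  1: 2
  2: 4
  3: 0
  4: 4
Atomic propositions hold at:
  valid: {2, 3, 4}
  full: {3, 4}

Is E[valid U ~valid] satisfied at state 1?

Yes

Sat(~valid) = {0, 1}
E[valid U ~valid]: least fixpoint, start Z0 = Sat(~valid) = {0, 1}, add states in Sat(valid) with some successor in Z. Z1 = {0, 1, 3}; fixed.
Sat(E[valid U ~valid]) = {0, 1, 3}
1 ∈ Sat(E[valid U ~valid]) = {0, 1, 3}, so the formula holds at 1.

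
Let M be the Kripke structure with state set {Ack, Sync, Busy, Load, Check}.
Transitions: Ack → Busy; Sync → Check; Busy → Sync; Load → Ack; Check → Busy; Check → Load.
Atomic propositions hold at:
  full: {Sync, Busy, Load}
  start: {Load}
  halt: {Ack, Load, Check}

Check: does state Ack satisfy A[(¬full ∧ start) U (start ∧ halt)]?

No

Sat(¬full) = {Ack, Check}
Sat(¬full ∧ start) = ∅
Sat(start ∧ halt) = {Load}
A[(¬full ∧ start) U (start ∧ halt)]: least fixpoint, start Z0 = Sat((start ∧ halt)) = {Load}, add states in Sat(¬full ∧ start) with every successor in Z. Already a fixed point.
Sat(A[(¬full ∧ start) U (start ∧ halt)]) = {Load}
Ack ∉ Sat(A[(¬full ∧ start) U (start ∧ halt)]) = {Load}, so the formula does not hold at Ack.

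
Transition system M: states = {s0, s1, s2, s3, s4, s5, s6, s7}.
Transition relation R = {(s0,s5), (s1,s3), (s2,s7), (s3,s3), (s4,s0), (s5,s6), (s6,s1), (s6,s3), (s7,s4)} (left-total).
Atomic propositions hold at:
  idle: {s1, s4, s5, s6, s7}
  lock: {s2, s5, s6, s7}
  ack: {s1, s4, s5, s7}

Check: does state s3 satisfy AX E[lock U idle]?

E[lock U idle]: least fixpoint, start Z0 = Sat(idle) = {s1, s4, s5, s6, s7}, add states in Sat(lock) with some successor in Z. Z1 = {s1, s2, s4, s5, s6, s7}; fixed.
Sat(E[lock U idle]) = {s1, s2, s4, s5, s6, s7}
Sat(AX E[lock U idle]) = {s : every successor in {s1, s2, s4, s5, s6, s7}} = {s0, s2, s5, s7}
s3 ∉ Sat(AX E[lock U idle]) = {s0, s2, s5, s7}, so the formula does not hold at s3.

No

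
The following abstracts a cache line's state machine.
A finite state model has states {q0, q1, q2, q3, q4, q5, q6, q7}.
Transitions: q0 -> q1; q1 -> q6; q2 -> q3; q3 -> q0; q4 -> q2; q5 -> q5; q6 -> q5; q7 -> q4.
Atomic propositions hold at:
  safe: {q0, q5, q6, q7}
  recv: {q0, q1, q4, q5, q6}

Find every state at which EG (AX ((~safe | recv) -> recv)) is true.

Sat(~safe) = {q1, q2, q3, q4}
Sat(~safe | recv) = {q0, q1, q2, q3, q4, q5, q6}
Sat((~safe | recv) -> recv) = {q0, q1, q4, q5, q6, q7}
Sat(AX ((~safe | recv) -> recv)) = {s : every successor in {q0, q1, q4, q5, q6, q7}} = {q0, q1, q3, q5, q6, q7}
EG (AX ((~safe | recv) -> recv)): greatest fixpoint, start Z0 = {q0, q1, q3, q5, q6, q7}, keep only states in Sat with some successor in Z. Z1 = {q0, q1, q3, q5, q6}; fixed.
Sat(EG (AX ((~safe | recv) -> recv))) = {q0, q1, q3, q5, q6}

{q0, q1, q3, q5, q6}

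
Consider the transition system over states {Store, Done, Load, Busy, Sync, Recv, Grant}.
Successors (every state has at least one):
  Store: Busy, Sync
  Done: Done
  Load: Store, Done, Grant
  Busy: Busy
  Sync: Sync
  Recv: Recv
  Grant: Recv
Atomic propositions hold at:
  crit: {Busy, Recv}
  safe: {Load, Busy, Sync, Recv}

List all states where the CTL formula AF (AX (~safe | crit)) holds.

Sat(~safe) = {Store, Done, Grant}
Sat(~safe | crit) = {Store, Done, Busy, Recv, Grant}
Sat(AX (~safe | crit)) = {s : every successor in {Store, Done, Busy, Recv, Grant}} = {Done, Load, Busy, Recv, Grant}
AF (AX (~safe | crit)): least fixpoint, start Z0 = {Done, Load, Busy, Recv, Grant}, add states with every successor in Z. Already a fixed point.
Sat(AF (AX (~safe | crit))) = {Done, Load, Busy, Recv, Grant}

{Done, Load, Busy, Recv, Grant}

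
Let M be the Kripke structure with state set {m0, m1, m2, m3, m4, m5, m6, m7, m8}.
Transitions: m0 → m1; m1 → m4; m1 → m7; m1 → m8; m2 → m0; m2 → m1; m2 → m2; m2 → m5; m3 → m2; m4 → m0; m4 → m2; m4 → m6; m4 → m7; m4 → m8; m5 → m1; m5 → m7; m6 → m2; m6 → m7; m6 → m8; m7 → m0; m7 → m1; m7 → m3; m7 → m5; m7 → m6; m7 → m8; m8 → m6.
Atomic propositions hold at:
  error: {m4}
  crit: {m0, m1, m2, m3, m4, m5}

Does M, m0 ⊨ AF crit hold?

Yes

AF crit: least fixpoint, start Z0 = {m0, m1, m2, m3, m4, m5}, add states with every successor in Z. Already a fixed point.
Sat(AF crit) = {m0, m1, m2, m3, m4, m5}
m0 ∈ Sat(AF crit) = {m0, m1, m2, m3, m4, m5}, so the formula holds at m0.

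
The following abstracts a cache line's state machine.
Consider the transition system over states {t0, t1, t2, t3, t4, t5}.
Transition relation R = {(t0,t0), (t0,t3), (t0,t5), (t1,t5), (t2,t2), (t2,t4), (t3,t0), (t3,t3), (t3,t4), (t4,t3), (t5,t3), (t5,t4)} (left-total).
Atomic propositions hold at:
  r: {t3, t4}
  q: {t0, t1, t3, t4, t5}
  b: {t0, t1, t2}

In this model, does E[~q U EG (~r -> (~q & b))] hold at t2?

Yes

Sat(~q) = {t2}
Sat(~r) = {t0, t1, t2, t5}
Sat(~q & b) = {t2}
Sat(~r -> (~q & b)) = {t2, t3, t4}
EG (~r -> (~q & b)): greatest fixpoint, start Z0 = {t2, t3, t4}, keep only states in Sat with some successor in Z. Already a fixed point.
Sat(EG (~r -> (~q & b))) = {t2, t3, t4}
E[~q U EG (~r -> (~q & b))]: least fixpoint, start Z0 = Sat(EG (~r -> (~q & b))) = {t2, t3, t4}, add states in Sat(~q) with some successor in Z. Already a fixed point.
Sat(E[~q U EG (~r -> (~q & b))]) = {t2, t3, t4}
t2 ∈ Sat(E[~q U EG (~r -> (~q & b))]) = {t2, t3, t4}, so the formula holds at t2.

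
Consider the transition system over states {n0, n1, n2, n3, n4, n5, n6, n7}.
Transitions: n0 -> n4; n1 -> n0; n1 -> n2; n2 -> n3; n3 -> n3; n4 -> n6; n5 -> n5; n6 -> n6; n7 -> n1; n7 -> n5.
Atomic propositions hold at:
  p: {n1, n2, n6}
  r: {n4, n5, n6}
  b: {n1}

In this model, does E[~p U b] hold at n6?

No

Sat(~p) = {n0, n3, n4, n5, n7}
E[~p U b]: least fixpoint, start Z0 = Sat(b) = {n1}, add states in Sat(~p) with some successor in Z. Z1 = {n1, n7}; fixed.
Sat(E[~p U b]) = {n1, n7}
n6 ∉ Sat(E[~p U b]) = {n1, n7}, so the formula does not hold at n6.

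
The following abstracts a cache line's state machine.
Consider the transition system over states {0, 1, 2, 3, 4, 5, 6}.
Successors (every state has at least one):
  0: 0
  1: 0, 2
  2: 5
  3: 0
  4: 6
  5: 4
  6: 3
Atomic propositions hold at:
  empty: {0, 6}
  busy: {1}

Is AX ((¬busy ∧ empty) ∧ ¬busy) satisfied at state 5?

No

Sat(¬busy) = {0, 2, 3, 4, 5, 6}
Sat(¬busy ∧ empty) = {0, 6}
Sat((¬busy ∧ empty) ∧ ¬busy) = {0, 6}
Sat(AX ((¬busy ∧ empty) ∧ ¬busy)) = {s : every successor in {0, 6}} = {0, 3, 4}
5 ∉ Sat(AX ((¬busy ∧ empty) ∧ ¬busy)) = {0, 3, 4}, so the formula does not hold at 5.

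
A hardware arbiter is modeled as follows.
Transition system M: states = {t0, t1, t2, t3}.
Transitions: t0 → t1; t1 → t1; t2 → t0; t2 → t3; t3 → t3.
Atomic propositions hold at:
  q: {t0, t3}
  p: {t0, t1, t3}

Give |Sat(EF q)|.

3

EF q: least fixpoint, start Z0 = {t0, t3}, add states with some successor in Z. Z1 = {t0, t2, t3}; fixed.
Sat(EF q) = {t0, t2, t3}
|Sat(EF q)| = |{t0, t2, t3}| = 3.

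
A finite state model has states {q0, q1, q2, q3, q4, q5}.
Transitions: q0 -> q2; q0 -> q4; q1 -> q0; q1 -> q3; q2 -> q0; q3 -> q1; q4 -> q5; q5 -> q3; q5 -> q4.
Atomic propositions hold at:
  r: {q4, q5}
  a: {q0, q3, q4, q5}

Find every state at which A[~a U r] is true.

Sat(~a) = {q1, q2}
A[~a U r]: least fixpoint, start Z0 = Sat(r) = {q4, q5}, add states in Sat(~a) with every successor in Z. Already a fixed point.
Sat(A[~a U r]) = {q4, q5}

{q4, q5}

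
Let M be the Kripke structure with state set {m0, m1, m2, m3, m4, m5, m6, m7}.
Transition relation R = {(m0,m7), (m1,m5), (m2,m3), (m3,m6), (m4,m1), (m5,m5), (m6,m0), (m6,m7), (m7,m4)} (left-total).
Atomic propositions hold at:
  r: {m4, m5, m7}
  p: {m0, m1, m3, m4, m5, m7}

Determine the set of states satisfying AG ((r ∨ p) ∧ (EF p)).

{m0, m1, m4, m5, m7}

Sat(r ∨ p) = {m0, m1, m3, m4, m5, m7}
EF p: least fixpoint, start Z0 = {m0, m1, m3, m4, m5, m7}, add states with some successor in Z. Z1 = {m0, m1, m2, m3, m4, m5, m6, m7}; fixed.
Sat(EF p) = {m0, m1, m2, m3, m4, m5, m6, m7}
Sat((r ∨ p) ∧ (EF p)) = {m0, m1, m3, m4, m5, m7}
AG ((r ∨ p) ∧ (EF p)): greatest fixpoint, start Z0 = {m0, m1, m3, m4, m5, m7}, keep only states in Sat with every successor in Z. Z1 = {m0, m1, m4, m5, m7}; fixed.
Sat(AG ((r ∨ p) ∧ (EF p))) = {m0, m1, m4, m5, m7}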